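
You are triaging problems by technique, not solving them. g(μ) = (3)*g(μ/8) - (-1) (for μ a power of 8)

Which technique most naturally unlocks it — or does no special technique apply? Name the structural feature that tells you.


Technique: the master substitution — the argument shrinks by the factor 8, so measure the index on a logarithmic scale and the recursion becomes a shift.


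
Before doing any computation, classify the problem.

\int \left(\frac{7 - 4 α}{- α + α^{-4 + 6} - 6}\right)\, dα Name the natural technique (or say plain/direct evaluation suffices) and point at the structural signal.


Best approach: partial fractions — each factor of (- α + α^{-4 + 6} - 6) owns one elementary piece of the integrand — separate them and integrate piecewise.


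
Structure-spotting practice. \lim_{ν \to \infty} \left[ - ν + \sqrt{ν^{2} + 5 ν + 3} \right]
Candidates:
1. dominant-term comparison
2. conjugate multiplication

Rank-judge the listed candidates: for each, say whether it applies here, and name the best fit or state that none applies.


Technique: conjugate multiplication — divergence minus divergence hides a finite answer — expose it by pairing \sqrt{ν^{2} + 5 ν + 3} - ν with its conjugate.
- dominant-term comparison: this limit is not decided by comparing polynomial growth at infinity.
- conjugate multiplication: yes — fits the structure here.


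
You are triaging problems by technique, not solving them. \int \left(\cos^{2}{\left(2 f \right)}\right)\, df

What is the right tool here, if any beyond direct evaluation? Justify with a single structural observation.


Diagnosis: a trigonometric identity — the even exponent on \cos^{2}{\left(2 f \right)} signals one move: rewrite via cos of the doubled angle.


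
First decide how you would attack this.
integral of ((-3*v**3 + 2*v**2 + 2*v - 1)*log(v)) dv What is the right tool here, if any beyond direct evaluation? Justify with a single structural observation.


Technique: integration by parts — the logarithm log(v) has no power-rule antiderivative to read off directly, but its derivative is algebraic — so differentiate log(v) and integrate the polynomial factor -3*v**3 + 2*v**2 + 2*v - 1.


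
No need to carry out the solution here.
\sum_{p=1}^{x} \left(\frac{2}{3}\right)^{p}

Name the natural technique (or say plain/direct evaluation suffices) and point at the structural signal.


Technique: the geometric series formula — each summand is the previous one scaled by \frac{2}{3}; that constant multiplier is itself the geometric structure.


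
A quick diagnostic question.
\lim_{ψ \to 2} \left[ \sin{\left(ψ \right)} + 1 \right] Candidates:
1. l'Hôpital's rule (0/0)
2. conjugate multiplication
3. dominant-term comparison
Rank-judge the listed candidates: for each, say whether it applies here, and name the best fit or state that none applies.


Method: no special technique — no zero denominators, no indeterminate clash at 2 — substitute and read off the value.
- l'Hôpital's rule (0/0): substituting the point produces a determinate value, not a 0 over 0 clash.
- conjugate multiplication: multiplying by a conjugate would not remove any indeterminacy here.
- dominant-term comparison — no ranking of term growth rates resolves the limit here.


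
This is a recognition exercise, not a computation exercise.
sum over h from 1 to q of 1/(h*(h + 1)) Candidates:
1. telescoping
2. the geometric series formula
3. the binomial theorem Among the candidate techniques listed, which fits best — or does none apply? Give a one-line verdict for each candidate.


Best approach: telescoping — one partial-fraction pass turns 1/(h*(h + 1)) into a shifted difference, and shifted differences telescope.
- telescoping: applicable, and directly so.
- the geometric series formula: the ratio of consecutive terms depends on the index.
- the binomial theorem: the summand does not match any term pattern of an expanded binomial power.


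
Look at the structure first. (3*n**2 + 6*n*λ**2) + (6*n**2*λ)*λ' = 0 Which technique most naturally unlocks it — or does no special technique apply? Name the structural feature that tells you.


Method: the exact-equation method — 3*n**2 + 6*n*λ**2 and 6*n**2*λ pass the exactness check on the nose, so no integrating factor in n or λ is needed at all.


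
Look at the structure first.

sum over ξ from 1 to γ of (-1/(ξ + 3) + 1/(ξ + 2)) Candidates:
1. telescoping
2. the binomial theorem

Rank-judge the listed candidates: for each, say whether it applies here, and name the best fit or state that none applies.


Method: telescoping — write out three consecutive terms and watch the interior cancel: the advanced copy one term subtracts reappears as the very next term's leading piece, pair after pair.
- telescoping: yes — fits the structure here.
- the binomial theorem — there is no sum-raised-to-a-power identity hiding in these terms.


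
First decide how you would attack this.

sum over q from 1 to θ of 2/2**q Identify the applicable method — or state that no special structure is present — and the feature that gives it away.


Diagnosis: the geometric series formula — consecutive terms stand in a fixed index-free ratio — the geometric sum formula closes it.


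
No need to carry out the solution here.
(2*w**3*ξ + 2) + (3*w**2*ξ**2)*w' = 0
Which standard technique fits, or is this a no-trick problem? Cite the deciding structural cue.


Verdict: the exact-equation method — take the mixed partials of 2*w**3*ξ + 2 and 3*w**2*ξ**2: they are equal, which certifies an exact differential.


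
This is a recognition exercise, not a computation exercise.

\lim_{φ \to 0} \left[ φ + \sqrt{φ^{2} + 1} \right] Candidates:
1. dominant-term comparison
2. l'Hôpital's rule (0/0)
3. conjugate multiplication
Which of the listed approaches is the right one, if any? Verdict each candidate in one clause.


Technique: no special technique — the expression is continuous at the evaluation point — substitute directly; no indeterminate form appears.
- dominant-term comparison: no ranking of term growth rates resolves the limit here.
- l'Hôpital's rule (0/0) — substituting the point gives a finite value outright — there is no indeterminate clash to repair.
- conjugate multiplication — rationalization has no target — no divergent radical difference appears.


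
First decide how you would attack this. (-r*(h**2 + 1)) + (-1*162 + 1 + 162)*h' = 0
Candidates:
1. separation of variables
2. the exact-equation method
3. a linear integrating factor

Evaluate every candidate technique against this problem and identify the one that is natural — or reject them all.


Diagnosis: separation of variables — all dependence on the two variables factors apart, the defining separable shape.
- separation of variables: yes, a natural case for it.
- the exact-equation method — the mixed-partials test fails on this split — it is not an exact differential as presented.
- a linear integrating factor: the unknown enters nonlinearly (through a power, a denominator, or a transcendental function), which the linear integrating-factor recipe cannot absorb as-is — any repair would come from a preliminary substitution, not the factor.


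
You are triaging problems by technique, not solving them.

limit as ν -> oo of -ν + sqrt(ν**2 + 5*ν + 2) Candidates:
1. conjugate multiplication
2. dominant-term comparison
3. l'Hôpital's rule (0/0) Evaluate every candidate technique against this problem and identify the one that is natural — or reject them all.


Technique: conjugate multiplication — this difference gives up after one conjugate multiplication — the radical structure cancels against its conjugate.
- conjugate multiplication: yes — fits the structure here.
- dominant-term comparison — no dominant-degree comparison decides it.
- l'Hôpital's rule (0/0): substitution produces ∞ − ∞ rather than a vanishing quotient; the rule needs a 0/0 ratio to act on.


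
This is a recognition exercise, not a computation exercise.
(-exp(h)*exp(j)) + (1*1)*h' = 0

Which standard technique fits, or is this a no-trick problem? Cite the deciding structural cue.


Method: separation of variables — the slope splits multiplicatively: exp(j) carrying all j-dependence times exp(h) carrying all h-dependence — separate and integrate.


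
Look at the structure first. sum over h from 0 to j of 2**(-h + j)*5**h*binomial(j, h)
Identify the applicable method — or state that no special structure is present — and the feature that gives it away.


Technique: the binomial theorem — terms weighting binomial(j, h) against matched powers of 5 and 2 reassemble into (5 + 2)^j by the binomial theorem.


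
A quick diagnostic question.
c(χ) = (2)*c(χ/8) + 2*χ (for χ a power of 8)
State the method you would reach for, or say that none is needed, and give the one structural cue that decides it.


Verdict: the master substitution — divide-the-index recursion (χ/8 inside the call) straightens out once the index is rewritten as 8^m.


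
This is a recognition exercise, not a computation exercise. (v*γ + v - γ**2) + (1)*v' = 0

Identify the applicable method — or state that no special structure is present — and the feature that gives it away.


Method: a linear integrating factor — linear in the unknown with genuine forcing: multiply through by the exponential of the integrated coefficient and the left side closes into one derivative.


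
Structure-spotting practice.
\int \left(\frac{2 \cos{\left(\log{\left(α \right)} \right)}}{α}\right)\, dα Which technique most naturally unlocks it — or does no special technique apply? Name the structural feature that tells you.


Verdict: u-substitution — collected, the integrand has one factor that is, up to a constant, the derivative of an inner expression the rest depends on — substitute for that inner expression.


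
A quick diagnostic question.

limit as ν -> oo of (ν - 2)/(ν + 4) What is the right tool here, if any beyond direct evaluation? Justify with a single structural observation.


Technique: dominant-term comparison — divide by the highest power of ν present: lower-order terms vanish and the dominant ratio remains. As a single quotient, the ∞/∞ shape would yield to repeated differentiation as well — the growth comparison gets there in one look.


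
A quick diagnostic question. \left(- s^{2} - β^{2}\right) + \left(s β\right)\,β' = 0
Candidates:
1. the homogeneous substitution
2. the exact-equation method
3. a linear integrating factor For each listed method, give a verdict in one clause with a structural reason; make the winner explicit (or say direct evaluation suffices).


Best approach: the homogeneous substitution — the slope's numerator and denominator have matching total degree, so it depends only on β/s and the ratio substitution collapses it. A Bernoulli rewrite works here as the equation stands — the homogeneous substitution is the more immediate reading.
- the homogeneous substitution — yes — fits the structure here.
- the exact-equation method: exactness fails on the nose — the mixed partials do not match.
- a linear integrating factor: the unknown enters nonlinearly (through a power, a denominator, or a transcendental function), which the linear integrating-factor recipe cannot absorb as-is — any repair would come from a preliminary substitution, not the factor.


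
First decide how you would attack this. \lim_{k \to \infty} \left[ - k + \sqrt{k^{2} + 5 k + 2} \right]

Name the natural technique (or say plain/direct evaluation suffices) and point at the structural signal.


Method: conjugate multiplication — infinity minus infinity with a radical in play — multiply by the conjugate so the divergences of \sqrt{k^{2} + 5 k + 2} and k annihilate.


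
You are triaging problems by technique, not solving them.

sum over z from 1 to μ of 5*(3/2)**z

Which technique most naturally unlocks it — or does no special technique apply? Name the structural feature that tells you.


Best approach: the geometric series formula — consecutive terms stand in a fixed index-free ratio — the geometric sum formula closes it.


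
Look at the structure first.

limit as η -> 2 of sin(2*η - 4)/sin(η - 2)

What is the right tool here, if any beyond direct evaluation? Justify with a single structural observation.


Method: l'Hôpital's rule (0/0) — plug in 2: top and bottom both hit zero, so differentiate each and retry. A first-order expansion at the point is an equally standard path; the rule packages it.


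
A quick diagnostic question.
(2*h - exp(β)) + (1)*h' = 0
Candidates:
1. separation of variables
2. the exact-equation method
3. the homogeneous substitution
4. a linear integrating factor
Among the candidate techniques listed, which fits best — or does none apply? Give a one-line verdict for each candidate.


Technique: a linear integrating factor — linear in the unknown with genuine forcing: multiply through by the exponential of the integrated coefficient and the left side closes into one derivative.
- separation of variables: no division isolates the independent variable from the unknown.
- the exact-equation method: the mixed partial derivatives differ, so the left side is not a total differential.
- the homogeneous substitution — solved for the derivative, the right side changes under joint scaling of the two variables.
- a linear integrating factor — applicable, and directly so.


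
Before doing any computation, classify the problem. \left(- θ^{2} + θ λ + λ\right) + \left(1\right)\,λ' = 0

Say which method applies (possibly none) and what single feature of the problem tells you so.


Best approach: a linear integrating factor — the unknown enters only to the first power against a nonzero forcing term — the integrating-factor template applies directly.


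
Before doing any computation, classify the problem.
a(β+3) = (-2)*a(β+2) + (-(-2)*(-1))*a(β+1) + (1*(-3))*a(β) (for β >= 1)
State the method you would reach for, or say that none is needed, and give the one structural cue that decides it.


Technique: the characteristic-root method — no index-dependence in the weights and nothing inhomogeneous: classic characteristic-equation setup.


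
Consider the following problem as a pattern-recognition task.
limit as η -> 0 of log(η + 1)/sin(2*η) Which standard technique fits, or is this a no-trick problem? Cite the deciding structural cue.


Diagnosis: l'Hôpital's rule (0/0) — substituting 0 gives 0 over 0; differentiate top and bottom once and re-evaluate. Expanding numerator and denominator to first order gives the same value — the rule automates exactly that.


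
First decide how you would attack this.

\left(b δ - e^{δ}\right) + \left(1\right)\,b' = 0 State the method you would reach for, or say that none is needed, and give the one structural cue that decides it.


Method: a linear integrating factor — linear in the unknown with genuine forcing: multiply through by the exponential of the integrated coefficient and the left side closes into one derivative.


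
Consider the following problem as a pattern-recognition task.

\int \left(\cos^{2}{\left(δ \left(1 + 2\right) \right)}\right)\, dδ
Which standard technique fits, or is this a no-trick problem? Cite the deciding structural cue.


Diagnosis: a trigonometric identity — reduce \cos^{2}{\left(δ \left(1 + 2\right) \right)} with the power-reduction formula and the integral becomes first-degree trigonometry.


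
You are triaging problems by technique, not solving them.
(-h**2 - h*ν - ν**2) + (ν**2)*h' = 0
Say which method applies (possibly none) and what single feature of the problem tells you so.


Technique: the homogeneous substitution — the slope's numerator and denominator share total degree; set v = h/ν and the equation drops to separable form.


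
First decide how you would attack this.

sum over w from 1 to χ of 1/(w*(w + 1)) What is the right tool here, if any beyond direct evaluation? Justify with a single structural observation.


Technique: telescoping — integer-spaced poles in 1/(w*(w + 1)) are the telescoping signature in disguise.


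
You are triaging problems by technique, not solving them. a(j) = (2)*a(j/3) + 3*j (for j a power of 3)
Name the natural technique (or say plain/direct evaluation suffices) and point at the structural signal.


Method: the master substitution — the call at j/3 makes this multiplicative recursion; the master-style substitution converts it to additive.


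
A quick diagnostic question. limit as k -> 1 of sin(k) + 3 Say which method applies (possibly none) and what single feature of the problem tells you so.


Best approach: no special technique — nothing blocks direct substitution at 1: plug in and finish.


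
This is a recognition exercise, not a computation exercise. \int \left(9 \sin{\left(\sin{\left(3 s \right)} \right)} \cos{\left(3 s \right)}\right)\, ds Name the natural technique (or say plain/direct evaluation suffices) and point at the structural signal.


Diagnosis: u-substitution — collected, the integrand has one factor that is, up to a constant, the derivative of an inner expression the rest depends on — substitute for that inner expression.


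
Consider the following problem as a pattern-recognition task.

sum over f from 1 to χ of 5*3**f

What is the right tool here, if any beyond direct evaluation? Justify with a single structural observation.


Best approach: the geometric series formula — each term is 3 times the previous one, so the geometric-series formula applies directly.


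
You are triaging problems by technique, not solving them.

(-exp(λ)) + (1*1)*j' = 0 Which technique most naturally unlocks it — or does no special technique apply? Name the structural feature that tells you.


Method: no special technique — solved for the derivative, no j appears — this is antidifferentiation in λ wearing ODE clothing.


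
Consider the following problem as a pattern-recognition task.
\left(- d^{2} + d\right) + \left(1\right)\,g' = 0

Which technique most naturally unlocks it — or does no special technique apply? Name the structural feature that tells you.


Best approach: no special technique — the slope is a function of d alone, so integrate both sides directly.


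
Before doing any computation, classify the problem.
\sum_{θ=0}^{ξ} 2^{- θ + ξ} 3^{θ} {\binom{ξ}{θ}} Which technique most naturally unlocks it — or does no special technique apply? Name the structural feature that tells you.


Best approach: the binomial theorem — the summand is term θ of a binomial expansion in 3 and 2; the whole sum is a single power.


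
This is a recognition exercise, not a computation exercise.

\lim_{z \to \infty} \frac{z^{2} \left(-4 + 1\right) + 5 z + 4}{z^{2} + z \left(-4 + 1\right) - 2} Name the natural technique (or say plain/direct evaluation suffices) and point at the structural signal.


Best approach: dominant-term comparison — divide by the highest power of z present: lower-order terms vanish and the dominant ratio remains. Viewed as a single quotient this is an ∞/∞ form — an at-infinity application of l'Hôpital's rule would also resolve it; comparing leading growth reads the answer without differentiating.


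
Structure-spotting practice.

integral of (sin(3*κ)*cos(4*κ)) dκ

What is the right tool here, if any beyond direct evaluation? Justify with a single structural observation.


Technique: a trigonometric identity — distinct frequencies under one product (sin(3*κ)*cos(4*κ)): the product-to-sum identity is the systematic route to an integrable form.


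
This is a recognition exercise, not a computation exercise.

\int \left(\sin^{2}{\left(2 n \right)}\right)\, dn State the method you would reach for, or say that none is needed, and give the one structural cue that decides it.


Best approach: a trigonometric identity — the exponent on \sin^{2}{\left(2 n \right)} is even — the power-reduction identity is the standard preprocessing step.


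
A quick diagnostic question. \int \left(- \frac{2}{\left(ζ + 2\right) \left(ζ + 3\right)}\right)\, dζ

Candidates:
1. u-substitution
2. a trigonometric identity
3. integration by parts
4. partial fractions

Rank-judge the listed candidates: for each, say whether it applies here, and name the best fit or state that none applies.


Best approach: partial fractions — a proper rational integrand whose denominator splits into simpler factors — decompose into partial fractions first.
- u-substitution: no subexpression of the integrand serves as a whole-integral substitution inner — individual terms may offer their own, but none carries its derivative as a factor of the full integrand; a working change of variable would have to be constructed from outside the expression.
- a trigonometric identity — there is no trigonometric structure at all — the integrand carries no sine or cosine to rewrite.
- integration by parts: the nonconstant-polynomial-times-standard-kernel pattern (an exp, sine, cosine, or logarithm partner) is absent.
- partial fractions: yes — fits the structure here.


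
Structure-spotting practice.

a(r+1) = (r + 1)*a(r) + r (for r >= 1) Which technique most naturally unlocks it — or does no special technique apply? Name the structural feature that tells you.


Verdict: a summation factor — the coefficient r + 1 drifts with the index, so no fixed root exists; normalizing by the cumulative product telescopes it.


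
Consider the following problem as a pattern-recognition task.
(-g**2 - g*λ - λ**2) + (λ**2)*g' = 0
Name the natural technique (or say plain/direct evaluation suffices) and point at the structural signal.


Technique: the homogeneous substitution — scaling λ and g together leaves the slope fixed — it depends only on g/λ, so substitute the ratio.


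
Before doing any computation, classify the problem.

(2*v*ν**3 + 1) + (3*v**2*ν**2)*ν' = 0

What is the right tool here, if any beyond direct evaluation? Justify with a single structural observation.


Technique: the exact-equation method — this form is already the differential of something: the matching mixed partials of 2*v*ν**3 + 1 and 3*v**2*ν**2 prove it.


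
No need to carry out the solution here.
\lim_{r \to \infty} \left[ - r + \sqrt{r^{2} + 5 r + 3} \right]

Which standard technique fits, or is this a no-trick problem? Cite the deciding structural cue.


Technique: conjugate multiplication — divergence minus divergence hides a finite answer — expose it by pairing \sqrt{r^{2} + 5 r + 3} - r with its conjugate.


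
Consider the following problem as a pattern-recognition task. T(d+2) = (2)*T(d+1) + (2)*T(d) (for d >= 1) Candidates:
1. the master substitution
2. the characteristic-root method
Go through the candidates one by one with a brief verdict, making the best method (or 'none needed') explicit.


Best approach: the characteristic-root method — no index-dependence in the weights and nothing inhomogeneous: classic characteristic-equation setup.
- the master substitution: no fixed divisor shrinks the index between calls.
- the characteristic-root method — yes — fits the structure here.


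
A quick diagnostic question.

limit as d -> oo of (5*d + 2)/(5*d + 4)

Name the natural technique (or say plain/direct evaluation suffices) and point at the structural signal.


Method: dominant-term comparison — as d grows, only the highest-degree terms matter — compare leading terms and read the limit off. As a single quotient, the ∞/∞ shape would yield to repeated differentiation as well — the growth comparison gets there in one look.


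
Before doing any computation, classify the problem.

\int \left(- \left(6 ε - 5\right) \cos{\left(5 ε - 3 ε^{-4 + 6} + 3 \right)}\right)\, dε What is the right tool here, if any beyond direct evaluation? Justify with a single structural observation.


Technique: u-substitution — collected, the integrand has one factor that is, up to a constant, the derivative of an inner expression the rest depends on — substitute for that inner expression.


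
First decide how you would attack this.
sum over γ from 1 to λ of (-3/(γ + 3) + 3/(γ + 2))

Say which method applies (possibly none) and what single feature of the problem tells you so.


Technique: telescoping — write out three consecutive terms and watch the interior cancel: the advanced copy one term subtracts reappears as the very next term's leading piece, pair after pair.


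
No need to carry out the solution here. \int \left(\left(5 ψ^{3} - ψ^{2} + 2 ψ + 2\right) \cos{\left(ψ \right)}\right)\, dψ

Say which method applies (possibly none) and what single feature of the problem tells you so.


Method: integration by parts — 5 ψ^{3} - ψ^{2} + 2 ψ + 2 dies after finitely many derivatives while \cos{\left(ψ \right)} cycles under integration — the tabular/parts setup.


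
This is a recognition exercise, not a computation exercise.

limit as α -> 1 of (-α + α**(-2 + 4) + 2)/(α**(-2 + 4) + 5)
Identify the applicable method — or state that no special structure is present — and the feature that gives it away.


Best approach: no special technique — no denominator vanishes and nothing blows up at 1: direct substitution is the whole computation.


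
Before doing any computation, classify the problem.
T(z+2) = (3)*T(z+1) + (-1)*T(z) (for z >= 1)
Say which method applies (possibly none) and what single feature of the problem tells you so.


Technique: the characteristic-root method — every coefficient is a fixed number and the forcing is zero — substitute r^z and read off the root equation.


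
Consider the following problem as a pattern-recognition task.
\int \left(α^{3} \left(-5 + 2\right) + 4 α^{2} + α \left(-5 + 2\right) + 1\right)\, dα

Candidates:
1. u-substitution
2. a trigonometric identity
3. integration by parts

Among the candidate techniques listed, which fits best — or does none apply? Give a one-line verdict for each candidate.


Verdict: no special technique — nothing composite, nothing rational, nothing trigonometric — each constant-multiple power of α integrates by the power rule alone.
- u-substitution: no substitution does more than relabel what direct integration already handles.
- a trigonometric identity: with no trigonometric functions present, identity rewriting has no target.
- integration by parts: parts would only shuffle a directly integrable integrand.


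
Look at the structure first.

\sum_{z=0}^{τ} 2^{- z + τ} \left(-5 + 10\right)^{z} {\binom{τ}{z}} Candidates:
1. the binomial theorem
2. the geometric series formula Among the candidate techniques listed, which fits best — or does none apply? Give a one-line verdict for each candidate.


Diagnosis: the binomial theorem — the summand is term z of a binomial expansion in (-5 + 10) and 2; the whole sum is a single power.
- the binomial theorem: applies; the problem has the shape this method handles.
- the geometric series formula: consecutive terms are not related by a fixed multiplier.


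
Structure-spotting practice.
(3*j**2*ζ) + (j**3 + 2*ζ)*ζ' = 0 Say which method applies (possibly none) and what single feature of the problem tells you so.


Method: the exact-equation method — equality of cross partials is the green light — assemble the potential function term by term.


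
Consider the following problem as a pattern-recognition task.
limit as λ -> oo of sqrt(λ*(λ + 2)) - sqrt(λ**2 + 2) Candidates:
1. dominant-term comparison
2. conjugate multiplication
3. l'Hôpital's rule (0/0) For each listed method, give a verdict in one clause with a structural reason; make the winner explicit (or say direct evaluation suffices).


Technique: conjugate multiplication — sqrt(λ*(λ + 2)) and sqrt(λ**2 + 2) both blow up, but their difference is tame once the conjugate rationalizes it.
- dominant-term comparison — leading-power comparison does not apply to this form.
- conjugate multiplication: applicable, and directly so.
- l'Hôpital's rule (0/0): the expression is a difference driving to ∞ − ∞, not a 0/0 quotient — there is no ratio for the rule to differentiate.


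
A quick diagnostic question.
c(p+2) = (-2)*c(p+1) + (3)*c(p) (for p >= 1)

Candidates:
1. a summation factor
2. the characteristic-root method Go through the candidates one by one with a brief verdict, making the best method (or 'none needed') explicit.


Method: the characteristic-root method — because shifting p leaves the equation's coefficients unchanged, exponential trials reduce it to algebra.
- a summation factor — a summation factor telescopes one-step recursions; this one carries higher-order memory.
- the characteristic-root method — yes — fits the structure here.


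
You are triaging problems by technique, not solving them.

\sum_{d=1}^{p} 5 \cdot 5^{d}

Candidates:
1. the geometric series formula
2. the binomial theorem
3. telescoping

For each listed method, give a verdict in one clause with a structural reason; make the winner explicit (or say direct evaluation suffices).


Verdict: the geometric series formula — check a ratio of consecutive terms: it is 5, independent of the index, so the geometric formula closes the sum.
- the geometric series formula: yes, a natural case for it.
- the binomial theorem — the terms lack the binomial-coefficient-weighted complementary-power pattern of an expansion.
- telescoping: as presented, consecutive terms share no shifted copy to cancel against — no rewrite is on display to change that.


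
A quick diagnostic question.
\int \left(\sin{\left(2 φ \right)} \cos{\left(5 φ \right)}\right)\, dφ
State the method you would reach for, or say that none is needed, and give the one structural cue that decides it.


Method: a trigonometric identity — two different frequencies multiply in \sin{\left(2 φ \right)} \cos{\left(5 φ \right)}; the product-to-sum formula separates them.


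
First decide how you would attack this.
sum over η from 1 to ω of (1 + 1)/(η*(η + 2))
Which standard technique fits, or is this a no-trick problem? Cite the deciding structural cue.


Best approach: telescoping — the summand (1 + 1)/(η*(η + 2)) decomposes into fractions whose poles differ by an integer shift — the series collapses.


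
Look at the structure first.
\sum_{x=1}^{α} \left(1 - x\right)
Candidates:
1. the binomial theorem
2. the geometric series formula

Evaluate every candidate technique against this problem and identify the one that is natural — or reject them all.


Diagnosis: no special technique — recognize the absence of structure: constant-multiple powers of x summed plainly, no special method required.
- the binomial theorem — the summand does not match any term pattern of an expanded binomial power.
- the geometric series formula: the term-to-term ratio changes with the index, so the geometric formula cannot close it.


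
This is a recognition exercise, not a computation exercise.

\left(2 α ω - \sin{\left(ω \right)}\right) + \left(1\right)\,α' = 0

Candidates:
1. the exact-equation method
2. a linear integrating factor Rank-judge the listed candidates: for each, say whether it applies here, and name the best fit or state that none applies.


Best approach: a linear integrating factor — the unknown enters only to the first power against a nonzero forcing term — the integrating-factor template applies directly.
- the exact-equation method — the cross partial derivatives disagree, so no single potential exists.
- a linear integrating factor — a fit — the right tool for this form.


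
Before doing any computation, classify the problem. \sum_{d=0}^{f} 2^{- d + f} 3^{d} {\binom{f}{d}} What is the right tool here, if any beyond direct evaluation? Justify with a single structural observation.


Best approach: the binomial theorem — binomial coefficients against complementary powers of 3 and 2: recognize the binomial expansion and resum.


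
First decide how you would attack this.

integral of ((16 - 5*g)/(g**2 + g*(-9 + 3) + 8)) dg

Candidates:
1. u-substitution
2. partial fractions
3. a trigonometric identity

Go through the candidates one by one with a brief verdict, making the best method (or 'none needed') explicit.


Method: partial fractions — rational integrand, reducible denominator (g**2 + g*(-9 + 3) + 8): decompose first, integrate second.
- u-substitution: no subexpression of the integrand serves as a whole-integral substitution inner — individual terms may offer their own, but none carries its derivative as a factor of the full integrand; a working change of variable would have to be constructed from outside the expression.
- partial fractions: yes, a natural case for it.
- a trigonometric identity: no sine or cosine appears, so there is nothing for a trigonometric identity to act on.


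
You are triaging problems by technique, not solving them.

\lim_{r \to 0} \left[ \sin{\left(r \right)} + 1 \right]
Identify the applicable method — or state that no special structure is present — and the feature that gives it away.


Method: no special technique — the expression is continuous at the evaluation point — substitute directly; no indeterminate form appears.


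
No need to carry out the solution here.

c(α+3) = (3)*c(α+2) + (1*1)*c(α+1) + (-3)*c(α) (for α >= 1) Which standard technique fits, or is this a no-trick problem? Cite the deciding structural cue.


Diagnosis: the characteristic-root method — the recurrence is linear and homogeneous with constant coefficients, so the ansatz r^α turns it into a polynomial equation for r.


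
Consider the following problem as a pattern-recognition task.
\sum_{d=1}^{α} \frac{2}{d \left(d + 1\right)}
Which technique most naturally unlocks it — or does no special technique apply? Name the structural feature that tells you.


Diagnosis: telescoping — split \frac{2}{d \left(d + 1\right)} by partial fractions and the pieces are one function at shifted arguments — interior terms cancel.


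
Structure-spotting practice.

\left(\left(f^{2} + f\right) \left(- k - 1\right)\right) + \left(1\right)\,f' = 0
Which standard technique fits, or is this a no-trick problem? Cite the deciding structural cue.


Diagnosis: separation of variables — one side of the product carries the independent variable, the other the unknown — the textbook separation shape. This doubles as a Bernoulli equation in the unknown as written; dividing and integrating works on it directly.


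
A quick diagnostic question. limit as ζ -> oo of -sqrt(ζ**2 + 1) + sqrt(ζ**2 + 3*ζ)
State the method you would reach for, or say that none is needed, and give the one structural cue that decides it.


Verdict: conjugate multiplication — turning the difference into a conjugate-rationalized ratio makes the limit readable.


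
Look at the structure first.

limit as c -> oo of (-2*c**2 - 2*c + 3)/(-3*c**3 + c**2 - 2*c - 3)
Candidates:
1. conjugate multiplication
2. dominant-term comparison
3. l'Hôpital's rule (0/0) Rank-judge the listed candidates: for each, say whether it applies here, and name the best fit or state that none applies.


Technique: dominant-term comparison — as c grows, only the highest-degree terms matter — compare leading terms and read the limit off.
- conjugate multiplication — the conjugate move applies to radical differences, which this is not.
- dominant-term comparison — yes — fits the structure here.
- l'Hôpital's rule (0/0) — as a single quotient the expression runs to ∞/∞ at the limit point — an at-infinity form of the rule would apply, though the leading-growth comparison is the direct reading.


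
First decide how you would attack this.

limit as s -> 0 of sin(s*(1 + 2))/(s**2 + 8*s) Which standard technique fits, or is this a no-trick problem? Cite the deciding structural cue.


Method: l'Hôpital's rule (0/0) — substituting 0 gives 0 over 0; differentiate top and bottom once and re-evaluate. Known elementary limits would finish this too — the rule just bypasses the case analysis.


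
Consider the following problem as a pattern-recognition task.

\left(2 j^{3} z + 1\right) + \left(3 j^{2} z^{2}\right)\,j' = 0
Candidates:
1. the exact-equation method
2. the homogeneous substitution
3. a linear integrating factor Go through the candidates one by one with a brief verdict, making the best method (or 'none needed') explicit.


Technique: the exact-equation method — d/dj of 2 j^{3} z + 1 equals d/dz of 3 j^{2} z^{2}: the form is a total differential of one potential — integrate it exactly.
- the exact-equation method: yes, a natural case for it.
- the homogeneous substitution — rescaling both variables together changes the slope, so no ratio substitution collapses it.
- a linear integrating factor — the unknown enters nonlinearly (through a power, a denominator, or a transcendental function), which the linear integrating-factor recipe cannot absorb as-is — any repair would come from a preliminary substitution, not the factor.


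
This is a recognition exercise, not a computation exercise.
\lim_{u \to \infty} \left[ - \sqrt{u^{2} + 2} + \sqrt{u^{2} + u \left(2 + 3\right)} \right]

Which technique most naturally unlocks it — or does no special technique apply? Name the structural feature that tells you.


Diagnosis: conjugate multiplication — this difference gives up after one conjugate multiplication — the radical structure cancels against its conjugate.


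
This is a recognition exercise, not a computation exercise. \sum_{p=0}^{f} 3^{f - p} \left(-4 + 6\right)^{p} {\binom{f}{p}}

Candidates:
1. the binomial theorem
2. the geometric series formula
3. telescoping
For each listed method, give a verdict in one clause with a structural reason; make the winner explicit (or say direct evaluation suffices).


Best approach: the binomial theorem — the summand is term p of a binomial expansion in (-4 + 6) and 3; the whole sum is a single power.
- the binomial theorem: applies; the problem has the shape this method handles.
- the geometric series formula — the term-to-term ratio changes with the index, so the geometric formula cannot close it.
- telescoping: writing out consecutive terms as given produces no pairwise cancellation.


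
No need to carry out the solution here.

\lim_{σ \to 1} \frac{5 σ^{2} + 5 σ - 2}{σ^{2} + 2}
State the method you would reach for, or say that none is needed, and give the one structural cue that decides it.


Technique: no special technique — nothing blocks direct substitution at 1: plug in and finish.


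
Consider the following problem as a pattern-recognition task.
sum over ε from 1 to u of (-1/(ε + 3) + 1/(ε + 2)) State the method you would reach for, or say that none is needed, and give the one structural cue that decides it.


Diagnosis: telescoping — the summand is built as 1/(ε + 2) minus its own successor — adjacent terms annihilate down the line.


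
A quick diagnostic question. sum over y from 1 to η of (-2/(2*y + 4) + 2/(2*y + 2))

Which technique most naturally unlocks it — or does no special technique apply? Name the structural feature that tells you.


Verdict: telescoping — the piece each term subtracts is 2/(2*y + 2) advanced by one index, and it reappears with a plus sign leading the following term — the sum collapses to its boundary terms.


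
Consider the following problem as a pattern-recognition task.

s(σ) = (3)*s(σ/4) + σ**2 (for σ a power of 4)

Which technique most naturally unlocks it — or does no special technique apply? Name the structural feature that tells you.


Method: the master substitution — index division is the fingerprint: σ/4 in the recursive call means substitute σ = 4^m.


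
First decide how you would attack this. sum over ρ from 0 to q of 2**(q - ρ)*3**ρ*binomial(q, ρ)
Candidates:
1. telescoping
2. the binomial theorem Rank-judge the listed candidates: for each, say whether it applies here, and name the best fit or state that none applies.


Method: the binomial theorem — the binomial coefficients weight matched powers of 3 and 2, which is exactly the expansion of a binomial power.
- telescoping: the summand is not presented as a shifted difference — a telescoping rewrite may exist, but the displayed structure does not offer one.
- the binomial theorem — yes — fits the structure here.
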